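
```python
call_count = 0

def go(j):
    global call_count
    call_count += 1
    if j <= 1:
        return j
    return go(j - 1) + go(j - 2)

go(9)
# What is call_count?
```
Call trace (a repeated sub-call is expanded the first time; later identical calls just restate its return value):
go(j=9)
  go(j=8)
    go(j=7)
      go(j=6)
        go(j=5)
          go(j=4)
            go(j=3)
              go(j=2)
                go(j=1)
                -> return 1
                go(j=0)
                -> return 0
              -> return 1
              go(j=1)
              -> return 1
            -> return 2
            go(j=2) -> return 1  (same call as traced above)
          -> return 3
          go(j=3) -> return 2  (same call as traced above)
        -> return 5
        go(j=4) -> return 3  (same call as traced above)
      -> return 8
      go(j=5) -> return 5  (same call as traced above)
    -> return 13
    go(j=6) -> return 8  (same call as traced above)
  -> return 21
  go(j=7) -> return 13  (same call as traced above)
-> return 34

call_count is incremented once per call, so count the calls in each subtree. Let C(j) = number of calls made by go(j).
C(0) = C(1) = 1 (base case, no recursion); C(j) = 1 + C(j - 1) + C(j - 2) otherwise.
C(2) = 1 + C(1) + C(0) = 1 + 1 + 1 = 3
C(3) = 1 + C(2) + C(1) = 1 + 3 + 1 = 5
C(4) = 1 + C(3) + C(2) = 1 + 5 + 3 = 9
C(5) = 1 + C(4) + C(3) = 1 + 9 + 5 = 15
C(6) = 1 + C(5) + C(4) = 1 + 15 + 9 = 25
C(7) = 1 + C(6) + C(5) = 1 + 25 + 15 = 41
C(8) = 1 + C(7) + C(6) = 1 + 41 + 25 = 67
C(9) = 1 + C(8) + C(7) = 1 + 67 + 41 = 109
call_count = C(9) = 109

Final answer: 109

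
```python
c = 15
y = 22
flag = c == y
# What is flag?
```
Trace:
  c=15
  c=15, y=22
  c=15, y=22, flag=False

Final answer: False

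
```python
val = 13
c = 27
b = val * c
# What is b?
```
Trace:
  val=13
  val=13, c=27
  val=13, c=27, b=351

Final answer: 351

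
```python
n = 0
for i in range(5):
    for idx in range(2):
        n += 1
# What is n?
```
Trace:
  n=0
  n=1, i=0, idx=0
  n=2, i=0, idx=1
  n=3, i=1, idx=0
  n=4, i=1, idx=1
  n=5, i=2, idx=0
  n=6, i=2, idx=1
  n=7, i=3, idx=0
  n=8, i=3, idx=1
  n=9, i=4, idx=0
  n=10, i=4, idx=1

Final answer: 10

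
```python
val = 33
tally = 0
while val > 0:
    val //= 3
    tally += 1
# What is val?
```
Trace:
  val=33
  val=33, tally=0
  val=11, tally=1
  val=3, tally=2
  val=1, tally=3
  val=0, tally=4

Final answer: 0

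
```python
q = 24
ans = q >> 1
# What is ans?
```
Trace:
  q=24
  q=24, ans=12

Final answer: 12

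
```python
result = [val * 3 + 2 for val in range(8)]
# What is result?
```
Trace:
  val=0
  val=1
  val=2
  val=3
  val=4
  val=5
  val=6
  val=7
  result=[2, 5, 8, 11, 14, 17, 20, 23]

Final answer: [2, 5, 8, 11, 14, 17, 20, 23]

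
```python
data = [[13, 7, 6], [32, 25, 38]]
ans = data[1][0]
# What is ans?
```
Trace:
  data=[[13, 7, 6], [32, 25, 38]]
  data=[[13, 7, 6], [32, 25, 38]], ans=32

Final answer: 32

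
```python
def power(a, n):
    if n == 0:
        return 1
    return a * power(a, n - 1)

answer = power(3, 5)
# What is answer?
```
Call trace:
power(a=3, n=5)
  power(a=3, n=4)
    power(a=3, n=3)
      power(a=3, n=2)
        power(a=3, n=1)
          power(a=3, n=0)
          -> return 1
        -> return 3
      -> return 9
    -> return 27
  -> return 81
-> return 243

Final answer: 243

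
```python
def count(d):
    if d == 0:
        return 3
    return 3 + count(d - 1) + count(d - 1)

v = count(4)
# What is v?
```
Call trace (a repeated sub-call is expanded the first time; later identical calls just restate its return value):
count(d=4)
  count(d=3)
    count(d=2)
      count(d=1)
        count(d=0)
        -> return 3
        count(d=0)
        -> return 3
      -> return 9
      count(d=1) -> return 9  (same call as traced above)
    -> return 21
    count(d=2) -> return 21  (same call as traced above)
  -> return 45
  count(d=3) -> return 45  (same call as traced above)
-> return 93

Final answer: 93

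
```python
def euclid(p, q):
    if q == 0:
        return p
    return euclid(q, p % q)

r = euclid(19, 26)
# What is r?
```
Call trace:
euclid(p=19, q=26)
  euclid(p=26, q=19)
    euclid(p=19, q=7)
      euclid(p=7, q=5)
        euclid(p=5, q=2)
          euclid(p=2, q=1)
            euclid(p=1, q=0)
            -> return 1
          -> return 1
        -> return 1
      -> return 1
    -> return 1
  -> return 1
-> return 1

Final answer: 1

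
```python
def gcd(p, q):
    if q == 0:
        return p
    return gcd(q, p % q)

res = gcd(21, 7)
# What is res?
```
Call trace:
gcd(p=21, q=7)
  gcd(p=7, q=0)
  -> return 7
-> return 7

Final answer: 7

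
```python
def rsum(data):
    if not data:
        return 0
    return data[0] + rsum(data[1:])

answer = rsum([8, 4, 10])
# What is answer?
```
Call trace:
rsum(data=[8, 4, 10])
  rsum(data=[4, 10])
    rsum(data=[10])
      rsum(data=[])
      -> return 0
    -> return 10
  -> return 14
-> return 22

Final answer: 22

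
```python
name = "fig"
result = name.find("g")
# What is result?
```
Trace:
  name='fig'
  name='fig', result=2

Final answer: 2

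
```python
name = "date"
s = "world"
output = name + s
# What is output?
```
Trace:
  name='date'
  name='date', s='world'
  name='date', s='world', output='dateworld'

Final answer: 'dateworld'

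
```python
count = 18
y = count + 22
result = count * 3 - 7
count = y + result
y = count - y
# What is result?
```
Trace:
  count=18
  count=18, y=40
  count=18, y=40, result=47
  count=87, y=40, result=47
  count=87, y=47, result=47

Final answer: 47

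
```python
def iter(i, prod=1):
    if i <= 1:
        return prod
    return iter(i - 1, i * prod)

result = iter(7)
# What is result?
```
Call trace:
iter(i=7, prod=1)
  iter(i=6, prod=7)
    iter(i=5, prod=42)
      iter(i=4, prod=210)
        iter(i=3, prod=840)
          iter(i=2, prod=2520)
            iter(i=1, prod=5040)
            -> return 5040
          -> return 5040
        -> return 5040
      -> return 5040
    -> return 5040
  -> return 5040
-> return 5040

Final answer: 5040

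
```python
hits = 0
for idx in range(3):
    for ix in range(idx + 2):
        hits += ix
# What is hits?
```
Trace:
  hits=0
  hits=0, idx=0, ix=0
  hits=1, idx=0, ix=1
  hits=1, idx=1, ix=0
  hits=2, idx=1, ix=1
  hits=4, idx=1, ix=2
  hits=4, idx=2, ix=0
  hits=5, idx=2, ix=1
  hits=7, idx=2, ix=2
  hits=10, idx=2, ix=3

Final answer: 10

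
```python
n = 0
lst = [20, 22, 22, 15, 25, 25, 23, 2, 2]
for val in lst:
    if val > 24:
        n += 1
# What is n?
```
Trace:
  n=0
  n=0, val=20
  n=0, val=22
  n=0, val=22
  n=0, val=15
  n=1, val=25
  n=2, val=25
  n=2, val=23
  n=2, val=2
  n=2, val=2

Final answer: 2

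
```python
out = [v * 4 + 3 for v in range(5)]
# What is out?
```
Trace:
  v=0
  v=1
  v=2
  v=3
  v=4
  out=[3, 7, 11, 15, 19]

Final answer: [3, 7, 11, 15, 19]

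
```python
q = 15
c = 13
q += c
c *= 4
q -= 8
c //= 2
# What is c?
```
Trace:
  q=15
  q=15, c=13
  q=28, c=13
  q=28, c=52
  q=20, c=52
  q=20, c=26

Final answer: 26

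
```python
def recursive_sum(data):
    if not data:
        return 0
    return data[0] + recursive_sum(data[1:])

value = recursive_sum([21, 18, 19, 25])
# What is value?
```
Call trace:
recursive_sum(data=[21, 18, 19, 25])
  recursive_sum(data=[18, 19, 25])
    recursive_sum(data=[19, 25])
      recursive_sum(data=[25])
        recursive_sum(data=[])
        -> return 0
      -> return 25
    -> return 44
  -> return 62
-> return 83

Final answer: 83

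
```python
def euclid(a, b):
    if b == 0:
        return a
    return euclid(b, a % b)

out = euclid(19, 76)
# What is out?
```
Call trace:
euclid(a=19, b=76)
  euclid(a=76, b=19)
    euclid(a=19, b=0)
    -> return 19
  -> return 19
-> return 19

Final answer: 19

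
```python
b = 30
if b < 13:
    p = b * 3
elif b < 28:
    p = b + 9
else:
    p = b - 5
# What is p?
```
Trace:
  b=30
  b=30, p=25

Final answer: 25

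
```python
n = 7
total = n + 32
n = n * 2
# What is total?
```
Trace:
  n=7
  n=7, total=39
  n=14, total=39

Final answer: 39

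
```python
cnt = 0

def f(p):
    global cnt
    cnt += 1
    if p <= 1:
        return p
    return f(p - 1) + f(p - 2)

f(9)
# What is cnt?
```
Call trace (a repeated sub-call is expanded the first time; later identical calls just restate its return value):
f(p=9)
  f(p=8)
    f(p=7)
      f(p=6)
        f(p=5)
          f(p=4)
            f(p=3)
              f(p=2)
                f(p=1)
                -> return 1
                f(p=0)
                -> return 0
              -> return 1
              f(p=1)
              -> return 1
            -> return 2
            f(p=2) -> return 1  (same call as traced above)
          -> return 3
          f(p=3) -> return 2  (same call as traced above)
        -> return 5
        f(p=4) -> return 3  (same call as traced above)
      -> return 8
      f(p=5) -> return 5  (same call as traced above)
    -> return 13
    f(p=6) -> return 8  (same call as traced above)
  -> return 21
  f(p=7) -> return 13  (same call as traced above)
-> return 34

cnt is incremented once per call, so count the calls in each subtree. Let C(p) = number of calls made by f(p).
C(0) = C(1) = 1 (base case, no recursion); C(p) = 1 + C(p - 1) + C(p - 2) otherwise.
C(2) = 1 + C(1) + C(0) = 1 + 1 + 1 = 3
C(3) = 1 + C(2) + C(1) = 1 + 3 + 1 = 5
C(4) = 1 + C(3) + C(2) = 1 + 5 + 3 = 9
C(5) = 1 + C(4) + C(3) = 1 + 9 + 5 = 15
C(6) = 1 + C(5) + C(4) = 1 + 15 + 9 = 25
C(7) = 1 + C(6) + C(5) = 1 + 25 + 15 = 41
C(8) = 1 + C(7) + C(6) = 1 + 41 + 25 = 67
C(9) = 1 + C(8) + C(7) = 1 + 67 + 41 = 109
cnt = C(9) = 109

Final answer: 109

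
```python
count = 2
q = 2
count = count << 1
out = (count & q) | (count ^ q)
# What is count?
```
Trace:
  count=2
  count=2, q=2
  count=4, q=2
  count=4, q=2, out=6

Final answer: 4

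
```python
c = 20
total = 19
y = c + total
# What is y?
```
Trace:
  c=20
  c=20, total=19
  c=20, total=19, y=39

Final answer: 39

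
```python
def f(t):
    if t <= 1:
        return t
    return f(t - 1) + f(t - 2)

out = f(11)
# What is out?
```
Call trace (a repeated sub-call is expanded the first time; later identical calls just restate its return value):
f(t=11)
  f(t=10)
    f(t=9)
      f(t=8)
        f(t=7)
          f(t=6)
            f(t=5)
              f(t=4)
                f(t=3)
                  f(t=2)
                    f(t=1)
                    -> return 1
                    f(t=0)
                    -> return 0
                  -> return 1
                  f(t=1)
                  -> return 1
                -> return 2
                f(t=2) -> return 1  (same call as traced above)
              -> return 3
              f(t=3) -> return 2  (same call as traced above)
            -> return 5
            f(t=4) -> return 3  (same call as traced above)
          -> return 8
          f(t=5) -> return 5  (same call as traced above)
        -> return 13
        f(t=6) -> return 8  (same call as traced above)
      -> return 21
      f(t=7) -> return 13  (same call as traced above)
    -> return 34
    f(t=8) -> return 21  (same call as traced above)
  -> return 55
  f(t=9) -> return 34  (same call as traced above)
-> return 89

Final answer: 89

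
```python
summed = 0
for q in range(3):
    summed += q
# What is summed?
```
Trace:
  summed=0
  summed=0, q=0
  summed=1, q=1
  summed=3, q=2

Final answer: 3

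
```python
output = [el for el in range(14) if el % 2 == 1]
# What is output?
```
Trace:
  el=0
  el=1
  el=2
  el=3
  el=4
  el=5
  el=6
  el=7
  el=8
  el=9
  el=10
  el=11
  el=12
  el=13
  output=[1, 3, 5, 7, 9, 11, 13]

Final answer: [1, 3, 5, 7, 9, 11, 13]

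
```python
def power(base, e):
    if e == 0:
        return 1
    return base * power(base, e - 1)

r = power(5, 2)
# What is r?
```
Call trace:
power(base=5, e=2)
  power(base=5, e=1)
    power(base=5, e=0)
    -> return 1
  -> return 5
-> return 25

Final answer: 25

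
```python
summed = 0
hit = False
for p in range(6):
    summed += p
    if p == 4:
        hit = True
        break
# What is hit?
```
Trace:
  summed=0
  summed=0, hit=False
  summed=0, hit=False, p=0
  summed=1, hit=False, p=1
  summed=3, hit=False, p=2
  summed=6, hit=False, p=3
  summed=10, hit=True, p=4

Final answer: True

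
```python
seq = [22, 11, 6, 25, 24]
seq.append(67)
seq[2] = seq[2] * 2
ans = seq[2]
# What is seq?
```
Trace:
  seq=[22, 11, 6, 25, 24]
  seq=[22, 11, 6, 25, 24, 67]
  seq=[22, 11, 12, 25, 24, 67]
  seq=[22, 11, 12, 25, 24, 67], ans=12

Final answer: [22, 11, 12, 25, 24, 67]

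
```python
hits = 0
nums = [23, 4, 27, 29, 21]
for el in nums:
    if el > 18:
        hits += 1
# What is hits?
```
Trace:
  hits=0
  hits=1, el=23
  hits=1, el=4
  hits=2, el=27
  hits=3, el=29
  hits=4, el=21

Final answer: 4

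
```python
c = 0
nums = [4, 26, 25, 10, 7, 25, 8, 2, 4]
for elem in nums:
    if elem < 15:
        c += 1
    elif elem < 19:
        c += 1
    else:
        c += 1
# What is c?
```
Trace:
  c=0
  c=1, elem=4
  c=2, elem=26
  c=3, elem=25
  c=4, elem=10
  c=5, elem=7
  c=6, elem=25
  c=7, elem=8
  c=8, elem=2
  c=9, elem=4

Final answer: 9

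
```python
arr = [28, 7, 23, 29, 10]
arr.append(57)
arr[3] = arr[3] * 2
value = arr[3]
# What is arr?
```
Trace:
  arr=[28, 7, 23, 29, 10]
  arr=[28, 7, 23, 29, 10, 57]
  arr=[28, 7, 23, 58, 10, 57]
  arr=[28, 7, 23, 58, 10, 57], value=58

Final answer: [28, 7, 23, 58, 10, 57]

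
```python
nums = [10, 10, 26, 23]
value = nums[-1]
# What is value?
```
Trace:
  nums=[10, 10, 26, 23]
  nums=[10, 10, 26, 23], value=23

Final answer: 23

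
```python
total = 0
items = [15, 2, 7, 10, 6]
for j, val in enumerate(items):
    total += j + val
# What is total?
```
Trace:
  total=0
  total=15, j=0, val=15
  total=18, j=1, val=2
  total=27, j=2, val=7
  total=40, j=3, val=10
  total=50, j=4, val=6

Final answer: 50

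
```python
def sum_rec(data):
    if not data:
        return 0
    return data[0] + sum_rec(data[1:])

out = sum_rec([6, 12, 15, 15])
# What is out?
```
Call trace:
sum_rec(data=[6, 12, 15, 15])
  sum_rec(data=[12, 15, 15])
    sum_rec(data=[15, 15])
      sum_rec(data=[15])
        sum_rec(data=[])
        -> return 0
      -> return 15
    -> return 30
  -> return 42
-> return 48

Final answer: 48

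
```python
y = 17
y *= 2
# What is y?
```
Trace:
  y=17
  y=34

Final answer: 34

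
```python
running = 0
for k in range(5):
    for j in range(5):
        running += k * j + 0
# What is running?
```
Trace:
  running=0
  running=0, k=0, j=0
  running=0, k=0, j=1
  running=0, k=0, j=2
  running=0, k=0, j=3
  running=0, k=0, j=4
  running=0, k=1, j=0
  running=1, k=1, j=1
  running=3, k=1, j=2
  running=6, k=1, j=3
  running=10, k=1, j=4
  running=10, k=2, j=0
  running=12, k=2, j=1
  running=16, k=2, j=2
  running=22, k=2, j=3
  running=30, k=2, j=4
  running=30, k=3, j=0
  running=33, k=3, j=1
  running=39, k=3, j=2
  running=48, k=3, j=3
  running=60, k=3, j=4
  running=60, k=4, j=0
  running=64, k=4, j=1
  running=72, k=4, j=2
  running=84, k=4, j=3
  running=100, k=4, j=4

Final answer: 100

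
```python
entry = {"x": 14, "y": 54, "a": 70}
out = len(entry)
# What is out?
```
Trace:
  entry={'x': 14, 'y': 54, 'a': 70}
  entry={'x': 14, 'y': 54, 'a': 70}, out=3

Final answer: 3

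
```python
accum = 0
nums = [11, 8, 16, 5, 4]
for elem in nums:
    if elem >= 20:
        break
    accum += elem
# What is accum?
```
Trace:
  accum=0
  accum=11, elem=11
  accum=19, elem=8
  accum=35, elem=16
  accum=40, elem=5
  accum=44, elem=4

Final answer: 44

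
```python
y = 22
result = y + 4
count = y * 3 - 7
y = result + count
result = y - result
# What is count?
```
Trace:
  y=22
  y=22, result=26
  y=22, result=26, count=59
  y=85, result=26, count=59
  y=85, result=59, count=59

Final answer: 59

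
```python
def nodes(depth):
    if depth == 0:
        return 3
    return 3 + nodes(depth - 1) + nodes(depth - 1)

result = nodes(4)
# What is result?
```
Call trace (a repeated sub-call is expanded the first time; later identical calls just restate its return value):
nodes(depth=4)
  nodes(depth=3)
    nodes(depth=2)
      nodes(depth=1)
        nodes(depth=0)
        -> return 3
        nodes(depth=0)
        -> return 3
      -> return 9
      nodes(depth=1) -> return 9  (same call as traced above)
    -> return 21
    nodes(depth=2) -> return 21  (same call as traced above)
  -> return 45
  nodes(depth=3) -> return 45  (same call as traced above)
-> return 93

Final answer: 93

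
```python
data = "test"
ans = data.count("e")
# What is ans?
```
Trace:
  data='test'
  data='test', ans=1

Final answer: 1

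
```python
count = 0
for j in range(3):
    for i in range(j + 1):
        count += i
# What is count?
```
Trace:
  count=0
  count=0, j=0, i=0
  count=0, j=1, i=0
  count=1, j=1, i=1
  count=1, j=2, i=0
  count=2, j=2, i=1
  count=4, j=2, i=2

Final answer: 4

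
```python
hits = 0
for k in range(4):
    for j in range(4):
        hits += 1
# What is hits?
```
Trace:
  hits=0
  hits=1, k=0, j=0
  hits=2, k=0, j=1
  hits=3, k=0, j=2
  hits=4, k=0, j=3
  hits=5, k=1, j=0
  hits=6, k=1, j=1
  hits=7, k=1, j=2
  hits=8, k=1, j=3
  hits=9, k=2, j=0
  hits=10, k=2, j=1
  hits=11, k=2, j=2
  hits=12, k=2, j=3
  hits=13, k=3, j=0
  hits=14, k=3, j=1
  hits=15, k=3, j=2
  hits=16, k=3, j=3

Final answer: 16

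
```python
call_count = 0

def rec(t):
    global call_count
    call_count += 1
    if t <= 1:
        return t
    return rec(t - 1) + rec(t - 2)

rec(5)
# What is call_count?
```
Call trace (a repeated sub-call is expanded the first time; later identical calls just restate its return value):
rec(t=5)
  rec(t=4)
    rec(t=3)
      rec(t=2)
        rec(t=1)
        -> return 1
        rec(t=0)
        -> return 0
      -> return 1
      rec(t=1)
      -> return 1
    -> return 2
    rec(t=2) -> return 1  (same call as traced above)
  -> return 3
  rec(t=3) -> return 2  (same call as traced above)
-> return 5

call_count is incremented once per call, so count the calls in each subtree. Let C(t) = number of calls made by rec(t).
C(0) = C(1) = 1 (base case, no recursion); C(t) = 1 + C(t - 1) + C(t - 2) otherwise.
C(2) = 1 + C(1) + C(0) = 1 + 1 + 1 = 3
C(3) = 1 + C(2) + C(1) = 1 + 3 + 1 = 5
C(4) = 1 + C(3) + C(2) = 1 + 5 + 3 = 9
C(5) = 1 + C(4) + C(3) = 1 + 9 + 5 = 15
call_count = C(5) = 15

Final answer: 15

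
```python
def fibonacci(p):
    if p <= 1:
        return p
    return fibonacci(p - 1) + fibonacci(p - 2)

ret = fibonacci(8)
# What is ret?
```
Call trace (a repeated sub-call is expanded the first time; later identical calls just restate its return value):
fibonacci(p=8)
  fibonacci(p=7)
    fibonacci(p=6)
      fibonacci(p=5)
        fibonacci(p=4)
          fibonacci(p=3)
            fibonacci(p=2)
              fibonacci(p=1)
              -> return 1
              fibonacci(p=0)
              -> return 0
            -> return 1
            fibonacci(p=1)
            -> return 1
          -> return 2
          fibonacci(p=2) -> return 1  (same call as traced above)
        -> return 3
        fibonacci(p=3) -> return 2  (same call as traced above)
      -> return 5
      fibonacci(p=4) -> return 3  (same call as traced above)
    -> return 8
    fibonacci(p=5) -> return 5  (same call as traced above)
  -> return 13
  fibonacci(p=6) -> return 8  (same call as traced above)
-> return 21

Final answer: 21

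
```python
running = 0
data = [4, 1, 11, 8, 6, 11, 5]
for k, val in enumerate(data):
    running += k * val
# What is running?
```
Trace:
  running=0
  running=0, k=0, val=4
  running=1, k=1, val=1
  running=23, k=2, val=11
  running=47, k=3, val=8
  running=71, k=4, val=6
  running=126, k=5, val=11
  running=156, k=6, val=5

Final answer: 156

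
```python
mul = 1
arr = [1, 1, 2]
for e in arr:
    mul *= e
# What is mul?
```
Trace:
  mul=1
  mul=1, e=1
  mul=1, e=1
  mul=2, e=2

Final answer: 2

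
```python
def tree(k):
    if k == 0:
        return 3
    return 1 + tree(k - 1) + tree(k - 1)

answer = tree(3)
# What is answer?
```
Call trace (a repeated sub-call is expanded the first time; later identical calls just restate its return value):
tree(k=3)
  tree(k=2)
    tree(k=1)
      tree(k=0)
      -> return 3
      tree(k=0)
      -> return 3
    -> return 7
    tree(k=1) -> return 7  (same call as traced above)
  -> return 15
  tree(k=2) -> return 15  (same call as traced above)
-> return 31

Final answer: 31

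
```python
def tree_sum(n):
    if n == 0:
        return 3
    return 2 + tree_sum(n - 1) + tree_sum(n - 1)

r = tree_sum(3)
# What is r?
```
Call trace (a repeated sub-call is expanded the first time; later identical calls just restate its return value):
tree_sum(n=3)
  tree_sum(n=2)
    tree_sum(n=1)
      tree_sum(n=0)
      -> return 3
      tree_sum(n=0)
      -> return 3
    -> return 8
    tree_sum(n=1) -> return 8  (same call as traced above)
  -> return 18
  tree_sum(n=2) -> return 18  (same call as traced above)
-> return 38

Final answer: 38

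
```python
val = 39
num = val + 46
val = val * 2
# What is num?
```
Trace:
  val=39
  val=39, num=85
  val=78, num=85

Final answer: 85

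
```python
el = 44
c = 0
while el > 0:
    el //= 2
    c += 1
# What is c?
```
Trace:
  el=44
  el=44, c=0
  el=22, c=1
  el=11, c=2
  el=5, c=3
  el=2, c=4
  el=1, c=5
  el=0, c=6

Final answer: 6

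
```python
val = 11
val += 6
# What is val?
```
Trace:
  val=11
  val=17

Final answer: 17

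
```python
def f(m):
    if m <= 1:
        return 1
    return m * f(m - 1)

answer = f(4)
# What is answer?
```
Call trace:
f(m=4)
  f(m=3)
    f(m=2)
      f(m=1)
      -> return 1
    -> return 2
  -> return 6
-> return 24

Final answer: 24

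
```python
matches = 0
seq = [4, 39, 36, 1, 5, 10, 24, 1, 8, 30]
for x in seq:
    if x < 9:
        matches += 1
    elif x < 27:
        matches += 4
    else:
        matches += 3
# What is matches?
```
Trace:
  matches=0
  matches=1, x=4
  matches=4, x=39
  matches=7, x=36
  matches=8, x=1
  matches=9, x=5
  matches=13, x=10
  matches=17, x=24
  matches=18, x=1
  matches=19, x=8
  matches=22, x=30

Final answer: 22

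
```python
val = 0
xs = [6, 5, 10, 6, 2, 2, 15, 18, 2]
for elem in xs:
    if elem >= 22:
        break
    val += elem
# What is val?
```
Trace:
  val=0
  val=6, elem=6
  val=11, elem=5
  val=21, elem=10
  val=27, elem=6
  val=29, elem=2
  val=31, elem=2
  val=46, elem=15
  val=64, elem=18
  val=66, elem=2

Final answer: 66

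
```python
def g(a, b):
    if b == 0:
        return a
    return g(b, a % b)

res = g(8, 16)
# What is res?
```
Call trace:
g(a=8, b=16)
  g(a=16, b=8)
    g(a=8, b=0)
    -> return 8
  -> return 8
-> return 8

Final answer: 8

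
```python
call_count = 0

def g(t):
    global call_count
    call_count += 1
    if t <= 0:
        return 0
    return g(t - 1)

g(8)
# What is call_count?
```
Call trace:
g(t=8)
  g(t=7)
    g(t=6)
      g(t=5)
        g(t=4)
          g(t=3)
            g(t=2)
              g(t=1)
                g(t=0)
                -> return 0
              -> return 0
            -> return 0
          -> return 0
        -> return 0
      -> return 0
    -> return 0
  -> return 0
-> return 0

call_count is incremented once per call. g is entered once for each t = 8, 7, 6, 5, 4, 3, 2, 1, 0 (the t <= 0 call returns without recursing), i.e. 8 + 1 calls.
call_count = 9

Final answer: 9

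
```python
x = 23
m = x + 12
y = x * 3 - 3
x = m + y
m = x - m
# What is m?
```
Trace:
  x=23
  x=23, m=35
  x=23, m=35, y=66
  x=101, m=35, y=66
  x=101, m=66, y=66

Final answer: 66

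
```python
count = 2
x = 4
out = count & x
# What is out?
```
Trace:
  count=2
  count=2, x=4
  count=2, x=4, out=0

Final answer: 0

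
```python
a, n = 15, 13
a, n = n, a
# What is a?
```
Trace:
  a=15, n=13
  a=13, n=15

Final answer: 13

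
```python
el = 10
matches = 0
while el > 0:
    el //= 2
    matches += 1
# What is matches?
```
Trace:
  el=10
  el=10, matches=0
  el=5, matches=1
  el=2, matches=2
  el=1, matches=3
  el=0, matches=4

Final answer: 4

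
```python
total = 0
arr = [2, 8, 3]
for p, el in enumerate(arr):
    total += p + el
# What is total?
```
Trace:
  total=0
  total=2, p=0, el=2
  total=11, p=1, el=8
  total=16, p=2, el=3

Final answer: 16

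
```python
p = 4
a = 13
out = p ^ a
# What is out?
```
Trace:
  p=4
  p=4, a=13
  p=4, a=13, out=9

Final answer: 9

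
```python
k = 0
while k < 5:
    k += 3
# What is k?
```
Trace:
  k=0
  k=3
  k=6

Final answer: 6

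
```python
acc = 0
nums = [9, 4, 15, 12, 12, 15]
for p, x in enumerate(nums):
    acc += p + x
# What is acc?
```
Trace:
  acc=0
  acc=9, p=0, x=9
  acc=14, p=1, x=4
  acc=31, p=2, x=15
  acc=46, p=3, x=12
  acc=62, p=4, x=12
  acc=82, p=5, x=15

Final answer: 82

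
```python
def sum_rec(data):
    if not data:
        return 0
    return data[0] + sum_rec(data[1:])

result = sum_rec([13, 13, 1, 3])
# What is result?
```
Call trace:
sum_rec(data=[13, 13, 1, 3])
  sum_rec(data=[13, 1, 3])
    sum_rec(data=[1, 3])
      sum_rec(data=[3])
        sum_rec(data=[])
        -> return 0
      -> return 3
    -> return 4
  -> return 17
-> return 30

Final answer: 30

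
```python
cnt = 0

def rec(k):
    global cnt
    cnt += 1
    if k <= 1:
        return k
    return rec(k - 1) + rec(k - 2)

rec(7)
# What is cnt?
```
Call trace (a repeated sub-call is expanded the first time; later identical calls just restate its return value):
rec(k=7)
  rec(k=6)
    rec(k=5)
      rec(k=4)
        rec(k=3)
          rec(k=2)
            rec(k=1)
            -> return 1
            rec(k=0)
            -> return 0
          -> return 1
          rec(k=1)
          -> return 1
        -> return 2
        rec(k=2) -> return 1  (same call as traced above)
      -> return 3
      rec(k=3) -> return 2  (same call as traced above)
    -> return 5
    rec(k=4) -> return 3  (same call as traced above)
  -> return 8
  rec(k=5) -> return 5  (same call as traced above)
-> return 13

cnt is incremented once per call, so count the calls in each subtree. Let C(k) = number of calls made by rec(k).
C(0) = C(1) = 1 (base case, no recursion); C(k) = 1 + C(k - 1) + C(k - 2) otherwise.
C(2) = 1 + C(1) + C(0) = 1 + 1 + 1 = 3
C(3) = 1 + C(2) + C(1) = 1 + 3 + 1 = 5
C(4) = 1 + C(3) + C(2) = 1 + 5 + 3 = 9
C(5) = 1 + C(4) + C(3) = 1 + 9 + 5 = 15
C(6) = 1 + C(5) + C(4) = 1 + 15 + 9 = 25
C(7) = 1 + C(6) + C(5) = 1 + 25 + 15 = 41
cnt = C(7) = 41

Final answer: 41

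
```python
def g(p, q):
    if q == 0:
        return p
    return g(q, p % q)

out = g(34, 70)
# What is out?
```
Call trace:
g(p=34, q=70)
  g(p=70, q=34)
    g(p=34, q=2)
      g(p=2, q=0)
      -> return 2
    -> return 2
  -> return 2
-> return 2

Final answer: 2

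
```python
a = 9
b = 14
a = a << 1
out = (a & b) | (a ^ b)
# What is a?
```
Trace:
  a=9
  a=9, b=14
  a=18, b=14
  a=18, b=14, out=30

Final answer: 18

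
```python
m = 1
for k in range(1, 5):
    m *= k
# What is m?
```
Trace:
  m=1
  m=1, k=1
  m=2, k=2
  m=6, k=3
  m=24, k=4

Final answer: 24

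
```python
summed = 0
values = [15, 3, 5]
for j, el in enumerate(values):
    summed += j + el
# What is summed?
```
Trace:
  summed=0
  summed=15, j=0, el=15
  summed=19, j=1, el=3
  summed=26, j=2, el=5

Final answer: 26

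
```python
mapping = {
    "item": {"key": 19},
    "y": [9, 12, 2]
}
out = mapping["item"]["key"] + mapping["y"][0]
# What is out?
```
Trace:
  mapping={'item': {'key': 19}, 'y': [9, 12, 2]}
  mapping={'item': {'key': 19}, 'y': [9, 12, 2]}, out=28

Final answer: 28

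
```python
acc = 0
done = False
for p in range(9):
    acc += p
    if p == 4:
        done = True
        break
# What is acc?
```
Trace:
  acc=0
  acc=0, done=False
  acc=0, done=False, p=0
  acc=1, done=False, p=1
  acc=3, done=False, p=2
  acc=6, done=False, p=3
  acc=10, done=True, p=4

Final answer: 10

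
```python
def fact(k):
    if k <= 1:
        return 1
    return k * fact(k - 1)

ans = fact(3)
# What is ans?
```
Call trace:
fact(k=3)
  fact(k=2)
    fact(k=1)
    -> return 1
  -> return 2
-> return 6

Final answer: 6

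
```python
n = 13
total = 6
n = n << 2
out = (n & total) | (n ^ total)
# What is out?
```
Trace:
  n=13
  n=13, total=6
  n=52, total=6
  n=52, total=6, out=54

Final answer: 54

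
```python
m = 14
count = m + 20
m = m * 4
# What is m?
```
Trace:
  m=14
  m=14, count=34
  m=56, count=34

Final answer: 56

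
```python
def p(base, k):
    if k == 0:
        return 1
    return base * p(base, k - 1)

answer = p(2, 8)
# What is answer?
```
Call trace:
p(base=2, k=8)
  p(base=2, k=7)
    p(base=2, k=6)
      p(base=2, k=5)
        p(base=2, k=4)
          p(base=2, k=3)
            p(base=2, k=2)
              p(base=2, k=1)
                p(base=2, k=0)
                -> return 1
              -> return 2
            -> return 4
          -> return 8
        -> return 16
      -> return 32
    -> return 64
  -> return 128
-> return 256

Final answer: 256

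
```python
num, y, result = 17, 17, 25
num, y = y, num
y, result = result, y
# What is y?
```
Trace:
  num=17, y=17, result=25
  num=17, y=17, result=25
  num=17, y=25, result=17

Final answer: 25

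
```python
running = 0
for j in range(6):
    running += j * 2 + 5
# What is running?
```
Trace:
  running=0
  running=5, j=0
  running=12, j=1
  running=21, j=2
  running=32, j=3
  running=45, j=4
  running=60, j=5

Final answer: 60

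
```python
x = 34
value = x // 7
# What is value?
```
Trace:
  x=34
  x=34, value=4

Final answer: 4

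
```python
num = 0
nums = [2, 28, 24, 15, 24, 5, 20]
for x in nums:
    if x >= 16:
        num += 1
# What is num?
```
Trace:
  num=0
  num=0, x=2
  num=1, x=28
  num=2, x=24
  num=2, x=15
  num=3, x=24
  num=3, x=5
  num=4, x=20

Final answer: 4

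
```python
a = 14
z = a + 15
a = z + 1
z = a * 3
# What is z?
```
Trace:
  a=14
  a=14, z=29
  a=30, z=29
  a=30, z=90

Final answer: 90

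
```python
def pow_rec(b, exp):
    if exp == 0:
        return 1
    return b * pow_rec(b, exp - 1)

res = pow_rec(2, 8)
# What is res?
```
Call trace:
pow_rec(b=2, exp=8)
  pow_rec(b=2, exp=7)
    pow_rec(b=2, exp=6)
      pow_rec(b=2, exp=5)
        pow_rec(b=2, exp=4)
          pow_rec(b=2, exp=3)
            pow_rec(b=2, exp=2)
              pow_rec(b=2, exp=1)
                pow_rec(b=2, exp=0)
                -> return 1
              -> return 2
            -> return 4
          -> return 8
        -> return 16
      -> return 32
    -> return 64
  -> return 128
-> return 256

Final answer: 256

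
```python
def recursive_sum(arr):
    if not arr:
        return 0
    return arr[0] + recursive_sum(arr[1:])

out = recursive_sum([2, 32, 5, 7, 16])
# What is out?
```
Call trace:
recursive_sum(arr=[2, 32, 5, 7, 16])
  recursive_sum(arr=[32, 5, 7, 16])
    recursive_sum(arr=[5, 7, 16])
      recursive_sum(arr=[7, 16])
        recursive_sum(arr=[16])
          recursive_sum(arr=[])
          -> return 0
        -> return 16
      -> return 23
    -> return 28
  -> return 60
-> return 62

Final answer: 62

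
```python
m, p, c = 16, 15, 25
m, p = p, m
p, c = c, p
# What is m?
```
Trace:
  m=16, p=15, c=25
  m=15, p=16, c=25
  m=15, p=25, c=16

Final answer: 15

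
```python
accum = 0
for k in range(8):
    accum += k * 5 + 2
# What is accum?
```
Trace:
  accum=0
  accum=2, k=0
  accum=9, k=1
  accum=21, k=2
  accum=38, k=3
  accum=60, k=4
  accum=87, k=5
  accum=119, k=6
  accum=156, k=7

Final answer: 156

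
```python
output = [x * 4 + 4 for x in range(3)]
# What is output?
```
Trace:
  x=0
  x=1
  x=2
  output=[4, 8, 12]

Final answer: [4, 8, 12]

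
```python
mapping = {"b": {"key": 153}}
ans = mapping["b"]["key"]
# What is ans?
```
Trace:
  mapping={'b': {'key': 153}}
  mapping={'b': {'key': 153}}, ans=153

Final answer: 153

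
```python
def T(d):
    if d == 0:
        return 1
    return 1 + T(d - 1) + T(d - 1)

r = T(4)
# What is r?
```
Call trace (a repeated sub-call is expanded the first time; later identical calls just restate its return value):
T(d=4)
  T(d=3)
    T(d=2)
      T(d=1)
        T(d=0)
        -> return 1
        T(d=0)
        -> return 1
      -> return 3
      T(d=1) -> return 3  (same call as traced above)
    -> return 7
    T(d=2) -> return 7  (same call as traced above)
  -> return 15
  T(d=3) -> return 15  (same call as traced above)
-> return 31

Final answer: 31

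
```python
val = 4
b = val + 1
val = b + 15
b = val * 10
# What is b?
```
Trace:
  val=4
  val=4, b=5
  val=20, b=5
  val=20, b=200

Final answer: 200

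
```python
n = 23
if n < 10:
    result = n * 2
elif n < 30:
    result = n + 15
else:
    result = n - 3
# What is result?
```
Trace:
  n=23
  n=23, result=38

Final answer: 38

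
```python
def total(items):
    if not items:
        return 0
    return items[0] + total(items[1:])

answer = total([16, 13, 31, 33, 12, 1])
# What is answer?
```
Call trace:
total(items=[16, 13, 31, 33, 12, 1])
  total(items=[13, 31, 33, 12, 1])
    total(items=[31, 33, 12, 1])
      total(items=[33, 12, 1])
        total(items=[12, 1])
          total(items=[1])
            total(items=[])
            -> return 0
          -> return 1
        -> return 13
      -> return 46
    -> return 77
  -> return 90
-> return 106

Final answer: 106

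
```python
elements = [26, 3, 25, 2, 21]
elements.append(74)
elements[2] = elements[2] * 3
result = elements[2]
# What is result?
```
Trace:
  elements=[26, 3, 25, 2, 21]
  elements=[26, 3, 25, 2, 21, 74]
  elements=[26, 3, 75, 2, 21, 74]
  elements=[26, 3, 75, 2, 21, 74], result=75

Final answer: 75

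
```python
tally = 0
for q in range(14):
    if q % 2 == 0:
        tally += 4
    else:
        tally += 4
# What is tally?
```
Trace:
  tally=0
  tally=4, q=0
  tally=8, q=1
  tally=12, q=2
  tally=16, q=3
  tally=20, q=4
  tally=24, q=5
  tally=28, q=6
  tally=32, q=7
  tally=36, q=8
  tally=40, q=9
  tally=44, q=10
  tally=48, q=11
  tally=52, q=12
  tally=56, q=13

Final answer: 56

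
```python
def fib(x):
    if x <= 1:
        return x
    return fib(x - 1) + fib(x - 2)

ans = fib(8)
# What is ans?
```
Call trace (a repeated sub-call is expanded the first time; later identical calls just restate its return value):
fib(x=8)
  fib(x=7)
    fib(x=6)
      fib(x=5)
        fib(x=4)
          fib(x=3)
            fib(x=2)
              fib(x=1)
              -> return 1
              fib(x=0)
              -> return 0
            -> return 1
            fib(x=1)
            -> return 1
          -> return 2
          fib(x=2) -> return 1  (same call as traced above)
        -> return 3
        fib(x=3) -> return 2  (same call as traced above)
      -> return 5
      fib(x=4) -> return 3  (same call as traced above)
    -> return 8
    fib(x=5) -> return 5  (same call as traced above)
  -> return 13
  fib(x=6) -> return 8  (same call as traced above)
-> return 21

Final answer: 21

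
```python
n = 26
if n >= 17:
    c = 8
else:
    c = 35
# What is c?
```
Trace:
  n=26
  n=26, c=8

Final answer: 8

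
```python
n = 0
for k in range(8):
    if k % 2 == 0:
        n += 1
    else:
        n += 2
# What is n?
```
Trace:
  n=0
  n=1, k=0
  n=3, k=1
  n=4, k=2
  n=6, k=3
  n=7, k=4
  n=9, k=5
  n=10, k=6
  n=12, k=7

Final answer: 12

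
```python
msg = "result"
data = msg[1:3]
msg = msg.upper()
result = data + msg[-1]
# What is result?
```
Trace:
  msg='result'
  msg='result', data='es'
  msg='RESULT', data='es'
  msg='RESULT', data='es', result='esT'

Final answer: 'esT'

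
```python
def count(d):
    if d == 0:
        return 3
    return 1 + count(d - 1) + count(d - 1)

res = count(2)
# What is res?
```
Call trace (a repeated sub-call is expanded the first time; later identical calls just restate its return value):
count(d=2)
  count(d=1)
    count(d=0)
    -> return 3
    count(d=0)
    -> return 3
  -> return 7
  count(d=1) -> return 7  (same call as traced above)
-> return 15

Final answer: 15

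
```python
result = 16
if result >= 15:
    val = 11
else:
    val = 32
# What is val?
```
Trace:
  result=16
  result=16, val=11

Final answer: 11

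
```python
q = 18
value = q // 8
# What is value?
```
Trace:
  q=18
  q=18, value=2

Final answer: 2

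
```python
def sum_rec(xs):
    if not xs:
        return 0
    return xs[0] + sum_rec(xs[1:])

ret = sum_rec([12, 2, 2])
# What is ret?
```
Call trace:
sum_rec(xs=[12, 2, 2])
  sum_rec(xs=[2, 2])
    sum_rec(xs=[2])
      sum_rec(xs=[])
      -> return 0
    -> return 2
  -> return 4
-> return 16

Final answer: 16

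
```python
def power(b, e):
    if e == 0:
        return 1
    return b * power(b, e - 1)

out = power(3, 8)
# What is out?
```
Call trace:
power(b=3, e=8)
  power(b=3, e=7)
    power(b=3, e=6)
      power(b=3, e=5)
        power(b=3, e=4)
          power(b=3, e=3)
            power(b=3, e=2)
              power(b=3, e=1)
                power(b=3, e=0)
                -> return 1
              -> return 3
            -> return 9
          -> return 27
        -> return 81
      -> return 243
    -> return 729
  -> return 2187
-> return 6561

Final answer: 6561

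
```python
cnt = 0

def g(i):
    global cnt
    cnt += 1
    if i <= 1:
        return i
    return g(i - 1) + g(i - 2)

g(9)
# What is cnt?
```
Call trace (a repeated sub-call is expanded the first time; later identical calls just restate its return value):
g(i=9)
  g(i=8)
    g(i=7)
      g(i=6)
        g(i=5)
          g(i=4)
            g(i=3)
              g(i=2)
                g(i=1)
                -> return 1
                g(i=0)
                -> return 0
              -> return 1
              g(i=1)
              -> return 1
            -> return 2
            g(i=2) -> return 1  (same call as traced above)
          -> return 3
          g(i=3) -> return 2  (same call as traced above)
        -> return 5
        g(i=4) -> return 3  (same call as traced above)
      -> return 8
      g(i=5) -> return 5  (same call as traced above)
    -> return 13
    g(i=6) -> return 8  (same call as traced above)
  -> return 21
  g(i=7) -> return 13  (same call as traced above)
-> return 34

cnt is incremented once per call, so count the calls in each subtree. Let C(i) = number of calls made by g(i).
C(0) = C(1) = 1 (base case, no recursion); C(i) = 1 + C(i - 1) + C(i - 2) otherwise.
C(2) = 1 + C(1) + C(0) = 1 + 1 + 1 = 3
C(3) = 1 + C(2) + C(1) = 1 + 3 + 1 = 5
C(4) = 1 + C(3) + C(2) = 1 + 5 + 3 = 9
C(5) = 1 + C(4) + C(3) = 1 + 9 + 5 = 15
C(6) = 1 + C(5) + C(4) = 1 + 15 + 9 = 25
C(7) = 1 + C(6) + C(5) = 1 + 25 + 15 = 41
C(8) = 1 + C(7) + C(6) = 1 + 41 + 25 = 67
C(9) = 1 + C(8) + C(7) = 1 + 67 + 41 = 109
cnt = C(9) = 109

Final answer: 109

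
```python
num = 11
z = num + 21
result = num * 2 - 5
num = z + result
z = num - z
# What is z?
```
Trace:
  num=11
  num=11, z=32
  num=11, z=32, result=17
  num=49, z=32, result=17
  num=49, z=17, result=17

Final answer: 17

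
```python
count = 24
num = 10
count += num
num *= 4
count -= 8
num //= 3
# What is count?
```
Trace:
  count=24
  count=24, num=10
  count=34, num=10
  count=34, num=40
  count=26, num=40
  count=26, num=13

Final answer: 26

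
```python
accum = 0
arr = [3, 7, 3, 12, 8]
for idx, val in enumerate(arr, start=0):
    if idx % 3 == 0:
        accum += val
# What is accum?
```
Trace:
  accum=0
  accum=3, idx=0, val=3
  accum=3, idx=1, val=7
  accum=3, idx=2, val=3
  accum=15, idx=3, val=12
  accum=15, idx=4, val=8

Final answer: 15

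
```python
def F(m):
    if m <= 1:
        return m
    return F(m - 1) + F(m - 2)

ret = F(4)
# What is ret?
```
Call trace (a repeated sub-call is expanded the first time; later identical calls just restate its return value):
F(m=4)
  F(m=3)
    F(m=2)
      F(m=1)
      -> return 1
      F(m=0)
      -> return 0
    -> return 1
    F(m=1)
    -> return 1
  -> return 2
  F(m=2) -> return 1  (same call as traced above)
-> return 3

Final answer: 3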